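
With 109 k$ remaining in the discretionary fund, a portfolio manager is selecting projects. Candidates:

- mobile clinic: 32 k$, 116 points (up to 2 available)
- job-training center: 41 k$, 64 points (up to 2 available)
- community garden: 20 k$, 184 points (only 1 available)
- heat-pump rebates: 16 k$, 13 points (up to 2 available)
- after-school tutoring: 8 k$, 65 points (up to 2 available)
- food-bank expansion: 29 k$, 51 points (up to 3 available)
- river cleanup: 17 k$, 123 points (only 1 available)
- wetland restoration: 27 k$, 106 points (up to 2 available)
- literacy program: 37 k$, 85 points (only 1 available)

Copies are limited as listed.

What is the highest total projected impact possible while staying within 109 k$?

649

Best packing: community garden + 2×after-school tutoring + river cleanup + 2×wetland restoration — 107 k$, 649 total.
Nothing else within 109 k$ beats 649.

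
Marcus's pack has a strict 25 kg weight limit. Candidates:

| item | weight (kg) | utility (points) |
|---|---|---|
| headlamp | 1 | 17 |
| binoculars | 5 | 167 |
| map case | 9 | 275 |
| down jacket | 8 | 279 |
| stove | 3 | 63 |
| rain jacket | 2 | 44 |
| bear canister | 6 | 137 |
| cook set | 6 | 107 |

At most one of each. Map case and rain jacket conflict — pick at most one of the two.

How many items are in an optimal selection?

The maximum utility within 25 kg is 784.
For example binoculars + map case + down jacket + stove achieves it, using 25 kg.
All optima have 4 items.

4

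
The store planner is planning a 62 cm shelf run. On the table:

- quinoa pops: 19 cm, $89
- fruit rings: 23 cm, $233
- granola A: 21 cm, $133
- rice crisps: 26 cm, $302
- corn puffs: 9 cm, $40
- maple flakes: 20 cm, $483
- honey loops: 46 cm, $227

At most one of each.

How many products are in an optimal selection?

3

Best achievable weekly sales is 825.
For example rice crisps + corn puffs + maple flakes achieves it, using 55 cm.
Any selection reaching 825 contains exactly 3 products.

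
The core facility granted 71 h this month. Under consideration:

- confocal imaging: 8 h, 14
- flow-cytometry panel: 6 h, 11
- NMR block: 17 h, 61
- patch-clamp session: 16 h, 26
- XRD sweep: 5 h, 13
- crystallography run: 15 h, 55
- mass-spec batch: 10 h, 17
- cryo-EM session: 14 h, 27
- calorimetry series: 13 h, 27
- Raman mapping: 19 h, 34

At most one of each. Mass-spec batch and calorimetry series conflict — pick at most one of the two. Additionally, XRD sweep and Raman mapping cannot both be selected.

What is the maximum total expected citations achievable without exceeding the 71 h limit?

194

Best packing: flow-cytometry panel + NMR block + XRD sweep + crystallography run + cryo-EM session + calorimetry series — 70 h, 194 total.
No other feasible combination exceeds 194.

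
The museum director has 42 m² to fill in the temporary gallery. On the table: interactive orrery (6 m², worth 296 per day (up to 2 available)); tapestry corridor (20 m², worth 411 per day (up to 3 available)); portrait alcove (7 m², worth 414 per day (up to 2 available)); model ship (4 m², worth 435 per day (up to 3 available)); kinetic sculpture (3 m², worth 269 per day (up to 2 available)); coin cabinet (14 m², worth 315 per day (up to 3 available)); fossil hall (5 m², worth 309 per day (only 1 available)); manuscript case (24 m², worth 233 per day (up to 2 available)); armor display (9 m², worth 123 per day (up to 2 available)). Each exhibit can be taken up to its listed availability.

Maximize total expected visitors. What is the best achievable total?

Ranking by ratio (expected visitors/m²): model ship 108.75, kinetic sculpture 89.67, fossil hall 61.80, portrait alcove 59.14.
A density-first pass picks 2×portrait alcove + 3×model ship + 2×kinetic sculpture + fossil hall — 2980 at 37 m².
The 7 m² tied up in portrait alcove is better spent on 2×interactive orrery — total rises to 3158 (42 m²).
Nothing else within 42 m² beats 3158.

3158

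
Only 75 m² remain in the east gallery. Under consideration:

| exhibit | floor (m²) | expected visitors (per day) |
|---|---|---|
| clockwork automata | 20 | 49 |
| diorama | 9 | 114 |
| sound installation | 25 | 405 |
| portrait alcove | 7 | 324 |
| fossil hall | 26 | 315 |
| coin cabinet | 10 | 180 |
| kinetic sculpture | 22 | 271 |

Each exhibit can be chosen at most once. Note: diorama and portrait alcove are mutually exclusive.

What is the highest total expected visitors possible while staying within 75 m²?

Sound installation + portrait alcove + fossil hall + coin cabinet uses 68 of the 75 m² and totals 1224.

1224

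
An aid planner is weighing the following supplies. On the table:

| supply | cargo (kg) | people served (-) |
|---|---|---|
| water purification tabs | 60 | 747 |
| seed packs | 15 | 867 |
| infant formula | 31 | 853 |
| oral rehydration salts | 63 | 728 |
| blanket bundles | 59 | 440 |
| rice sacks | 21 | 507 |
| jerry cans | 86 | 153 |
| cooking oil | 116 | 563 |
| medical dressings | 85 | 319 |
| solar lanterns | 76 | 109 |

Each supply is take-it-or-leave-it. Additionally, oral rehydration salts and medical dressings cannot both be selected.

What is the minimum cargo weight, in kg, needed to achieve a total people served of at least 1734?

Minimise kg subject to total people served ≥ 1734.
seed packs + infant formula + rice sacks reaches 2227 using 67 kg.
Any bundle with less than 67 kg falls short of 1734.

67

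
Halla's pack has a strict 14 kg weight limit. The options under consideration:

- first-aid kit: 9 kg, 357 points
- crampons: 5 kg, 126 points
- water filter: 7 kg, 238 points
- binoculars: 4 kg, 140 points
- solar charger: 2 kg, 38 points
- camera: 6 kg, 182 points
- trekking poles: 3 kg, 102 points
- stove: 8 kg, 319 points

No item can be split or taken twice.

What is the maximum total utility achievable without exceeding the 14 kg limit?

Taking the top-ratio items first gives binoculars + solar charger + stove for 497 (14 kg).
The 6 kg tied up in binoculars and solar charger is better spent on camera — total rises to 501 (14 kg).
Next best is first-aid kit + binoculars at 497 (13 kg) — short by 4.

501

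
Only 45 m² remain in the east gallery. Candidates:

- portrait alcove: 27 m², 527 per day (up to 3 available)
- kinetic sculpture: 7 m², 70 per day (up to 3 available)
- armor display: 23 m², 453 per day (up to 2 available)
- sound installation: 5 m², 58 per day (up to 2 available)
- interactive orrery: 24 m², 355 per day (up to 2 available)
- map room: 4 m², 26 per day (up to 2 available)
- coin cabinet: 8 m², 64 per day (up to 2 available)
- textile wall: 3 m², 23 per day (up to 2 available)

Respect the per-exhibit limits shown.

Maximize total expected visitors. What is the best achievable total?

713

Density check — armor display 19.70, portrait alcove 19.52, interactive orrery 14.79 are the best per m².
Filling by ratio: kinetic sculpture + armor display + 2×sound installation + textile wall for 662, with 2 m² left unused.
The 26 m² tied up in armor display and textile wall is better spent on portrait alcove — total rises to 713 (44 m²).
That's the maximum — no swap from here does better than 713.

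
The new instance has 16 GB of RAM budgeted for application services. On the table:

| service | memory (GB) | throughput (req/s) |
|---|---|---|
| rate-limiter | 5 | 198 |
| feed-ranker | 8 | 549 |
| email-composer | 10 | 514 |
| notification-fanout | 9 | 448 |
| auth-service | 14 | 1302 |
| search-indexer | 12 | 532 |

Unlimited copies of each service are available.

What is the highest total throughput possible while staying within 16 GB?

1302

By throughput per GB: auth-service 93.00, feed-ranker 68.62, email-composer 51.40, notification-fanout 49.78 lead.
Auth-service uses 14 of the 16 GB and totals 1302.
Nothing else within 16 GB beats 1302.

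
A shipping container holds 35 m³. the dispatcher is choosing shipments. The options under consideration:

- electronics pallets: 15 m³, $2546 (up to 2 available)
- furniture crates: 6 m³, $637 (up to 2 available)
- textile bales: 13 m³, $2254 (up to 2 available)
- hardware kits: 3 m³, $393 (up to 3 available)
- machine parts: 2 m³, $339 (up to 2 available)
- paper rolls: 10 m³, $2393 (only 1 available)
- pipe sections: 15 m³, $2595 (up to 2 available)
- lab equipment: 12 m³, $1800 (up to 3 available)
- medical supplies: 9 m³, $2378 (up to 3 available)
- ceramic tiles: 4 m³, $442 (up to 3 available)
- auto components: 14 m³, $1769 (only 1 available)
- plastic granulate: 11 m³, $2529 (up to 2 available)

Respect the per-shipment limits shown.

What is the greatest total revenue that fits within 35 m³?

8259

A density-first pass picks hardware kits + 2×machine parts + 3×medical supplies — 8205 at 34 m³.
Dropping machine parts frees 2 m³; slotting in hardware kits (3 m³) lifts the total to 8259 at 35 m³.
Every other selection either busts 35 m³ or exceeds an availability limit or fails to beat 8259.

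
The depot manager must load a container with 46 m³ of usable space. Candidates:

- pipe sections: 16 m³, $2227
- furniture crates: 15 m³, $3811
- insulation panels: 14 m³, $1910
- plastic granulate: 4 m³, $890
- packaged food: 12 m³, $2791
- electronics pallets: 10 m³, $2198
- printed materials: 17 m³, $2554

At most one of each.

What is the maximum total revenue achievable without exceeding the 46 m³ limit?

9690

By revenue per m³: furniture crates 254.07, packaged food 232.58, plastic granulate 222.50 lead.
Taking furniture crates + plastic granulate + packaged food + electronics pallets: 41 m³ used, 9690 in revenue.
Every other selection either busts 46 m³ or fails to beat 9690.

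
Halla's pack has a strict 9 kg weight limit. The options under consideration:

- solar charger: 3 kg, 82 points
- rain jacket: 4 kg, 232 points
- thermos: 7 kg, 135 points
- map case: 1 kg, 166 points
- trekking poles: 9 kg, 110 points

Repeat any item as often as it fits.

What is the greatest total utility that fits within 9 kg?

1494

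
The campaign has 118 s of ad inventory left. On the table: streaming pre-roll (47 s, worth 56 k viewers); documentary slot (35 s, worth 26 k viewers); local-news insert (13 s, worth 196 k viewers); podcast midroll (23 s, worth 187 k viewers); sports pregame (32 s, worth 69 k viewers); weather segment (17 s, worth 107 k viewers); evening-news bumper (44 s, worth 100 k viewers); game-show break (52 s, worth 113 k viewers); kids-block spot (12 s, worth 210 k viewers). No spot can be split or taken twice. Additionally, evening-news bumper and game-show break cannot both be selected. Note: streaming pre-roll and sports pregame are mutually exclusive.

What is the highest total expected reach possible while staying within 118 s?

Greedy by ratio would take local-news insert + podcast midroll + weather segment + evening-news bumper + kids-block spot: 109 s used, total 800.
Dropping evening-news bumper frees 44 s; slotting in game-show break (52 s) lifts the total to 813 at 117 s.
The closest alternative, local-news insert + podcast midroll + weather segment + evening-news bumper + kids-block spot, reaches only 800.

813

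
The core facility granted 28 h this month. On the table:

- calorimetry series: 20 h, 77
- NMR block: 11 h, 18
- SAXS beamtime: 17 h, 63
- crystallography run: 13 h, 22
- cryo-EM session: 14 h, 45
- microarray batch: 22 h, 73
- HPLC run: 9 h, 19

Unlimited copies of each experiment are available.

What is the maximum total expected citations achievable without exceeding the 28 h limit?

Taking the top-ratio experiments first gives calorimetry series for 77 (20 h).
The 20 h tied up in calorimetry series is better spent on 2×cryo-EM session — total rises to 90 (28 h).

90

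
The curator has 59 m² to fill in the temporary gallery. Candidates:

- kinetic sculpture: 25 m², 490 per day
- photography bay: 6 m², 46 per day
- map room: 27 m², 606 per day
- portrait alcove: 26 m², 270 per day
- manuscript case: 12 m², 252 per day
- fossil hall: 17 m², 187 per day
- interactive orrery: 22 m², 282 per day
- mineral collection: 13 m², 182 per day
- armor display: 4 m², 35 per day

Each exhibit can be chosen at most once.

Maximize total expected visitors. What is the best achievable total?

1142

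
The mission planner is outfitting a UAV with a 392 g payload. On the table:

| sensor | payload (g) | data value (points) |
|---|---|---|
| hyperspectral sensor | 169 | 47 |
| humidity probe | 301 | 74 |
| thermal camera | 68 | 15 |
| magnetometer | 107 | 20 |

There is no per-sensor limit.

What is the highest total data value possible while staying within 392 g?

94

Density check — hyperspectral sensor 0.28, humidity probe 0.25, thermal camera 0.22, magnetometer 0.19 are the best per g.
The ratio ordering already packs tightly: 2×hyperspectral sensor, 338 g, 94.
That's the maximum — no swap from here does better than 94.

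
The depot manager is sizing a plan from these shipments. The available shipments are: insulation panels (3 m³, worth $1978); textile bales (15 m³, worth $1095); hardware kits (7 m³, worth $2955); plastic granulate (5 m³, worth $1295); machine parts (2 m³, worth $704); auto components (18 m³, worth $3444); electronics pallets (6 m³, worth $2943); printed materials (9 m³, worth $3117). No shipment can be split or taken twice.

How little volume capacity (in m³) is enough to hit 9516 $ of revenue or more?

23

Minimise m³ subject to total revenue ≥ 9516.
insulation panels + hardware kits + plastic granulate + machine parts + electronics pallets reaches 9875 using 23 m³.
No combination under 23 m³ hits 9516.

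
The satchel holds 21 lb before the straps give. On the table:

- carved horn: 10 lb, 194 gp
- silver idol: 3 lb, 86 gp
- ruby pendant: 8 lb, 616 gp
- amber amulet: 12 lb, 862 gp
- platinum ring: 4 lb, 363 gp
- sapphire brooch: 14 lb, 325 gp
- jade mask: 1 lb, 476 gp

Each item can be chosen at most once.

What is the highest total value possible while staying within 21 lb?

1954

Filling by ratio: silver idol + ruby pendant + platinum ring + jade mask for 1541, with 5 lb left unused.
Replace silver idol and platinum ring with amber amulet: the trade gains 413 net, giving 1954 at 21 lb.
No other feasible combination exceeds 1954.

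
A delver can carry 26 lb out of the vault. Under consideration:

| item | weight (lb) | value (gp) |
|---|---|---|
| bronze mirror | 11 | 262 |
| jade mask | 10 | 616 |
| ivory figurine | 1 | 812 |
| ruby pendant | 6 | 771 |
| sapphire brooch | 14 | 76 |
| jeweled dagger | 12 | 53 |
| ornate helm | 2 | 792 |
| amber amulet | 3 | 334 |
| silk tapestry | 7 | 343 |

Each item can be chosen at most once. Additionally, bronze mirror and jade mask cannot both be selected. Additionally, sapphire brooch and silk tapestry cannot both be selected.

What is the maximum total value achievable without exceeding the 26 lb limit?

3334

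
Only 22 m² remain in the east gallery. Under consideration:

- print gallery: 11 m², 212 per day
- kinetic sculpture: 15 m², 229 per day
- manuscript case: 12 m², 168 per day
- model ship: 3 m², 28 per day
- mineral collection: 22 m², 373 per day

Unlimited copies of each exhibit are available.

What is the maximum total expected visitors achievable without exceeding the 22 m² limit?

Taking 2×print gallery: 22 m² used, 424 in expected visitors.
That's the maximum — no swap from here does better than 424.

424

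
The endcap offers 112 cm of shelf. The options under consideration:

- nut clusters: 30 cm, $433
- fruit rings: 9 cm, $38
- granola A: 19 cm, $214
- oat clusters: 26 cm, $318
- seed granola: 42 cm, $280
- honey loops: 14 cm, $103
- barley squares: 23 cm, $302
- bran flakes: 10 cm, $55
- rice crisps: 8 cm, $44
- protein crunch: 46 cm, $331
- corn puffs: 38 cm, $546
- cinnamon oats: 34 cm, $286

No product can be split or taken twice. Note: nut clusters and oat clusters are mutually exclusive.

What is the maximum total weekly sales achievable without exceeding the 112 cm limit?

1495

Best packing: nut clusters + granola A + barley squares + corn puffs — 110 cm, 1495 total.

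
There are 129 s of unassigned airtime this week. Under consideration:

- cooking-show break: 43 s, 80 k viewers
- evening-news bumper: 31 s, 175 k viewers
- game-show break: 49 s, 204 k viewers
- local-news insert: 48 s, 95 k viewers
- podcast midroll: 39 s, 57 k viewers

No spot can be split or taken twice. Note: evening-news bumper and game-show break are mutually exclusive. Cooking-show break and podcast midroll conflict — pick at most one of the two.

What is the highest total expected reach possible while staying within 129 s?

350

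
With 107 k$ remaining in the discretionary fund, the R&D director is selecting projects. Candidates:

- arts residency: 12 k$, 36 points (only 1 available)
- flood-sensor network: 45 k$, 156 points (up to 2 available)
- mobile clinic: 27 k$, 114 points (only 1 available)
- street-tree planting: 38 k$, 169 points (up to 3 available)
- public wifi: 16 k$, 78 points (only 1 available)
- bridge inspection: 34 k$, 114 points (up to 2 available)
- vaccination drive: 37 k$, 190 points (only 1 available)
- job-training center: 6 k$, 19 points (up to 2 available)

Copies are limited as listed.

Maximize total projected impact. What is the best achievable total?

Street-tree planting + public wifi + vaccination drive + 2×job-training center uses 103 of the 107 k$ and totals 475.
The spare 4 k$ is too small for any remaining project, and no exchange beats 475.

475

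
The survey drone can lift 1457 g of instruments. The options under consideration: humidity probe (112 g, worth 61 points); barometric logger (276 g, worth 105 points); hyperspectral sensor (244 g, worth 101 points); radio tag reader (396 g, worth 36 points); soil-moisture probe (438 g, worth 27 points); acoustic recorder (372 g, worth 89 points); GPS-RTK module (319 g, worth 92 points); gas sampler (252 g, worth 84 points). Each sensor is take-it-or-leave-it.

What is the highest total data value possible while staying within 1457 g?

448

Greedy by ratio would take humidity probe + barometric logger + hyperspectral sensor + GPS-RTK module + gas sampler: 1203 g used, total 443.
Dropping gas sampler frees 252 g; slotting in acoustic recorder (372 g) lifts the total to 448 at 1323 g.
The spare 134 g is too small for any remaining sensor, and no exchange beats 448.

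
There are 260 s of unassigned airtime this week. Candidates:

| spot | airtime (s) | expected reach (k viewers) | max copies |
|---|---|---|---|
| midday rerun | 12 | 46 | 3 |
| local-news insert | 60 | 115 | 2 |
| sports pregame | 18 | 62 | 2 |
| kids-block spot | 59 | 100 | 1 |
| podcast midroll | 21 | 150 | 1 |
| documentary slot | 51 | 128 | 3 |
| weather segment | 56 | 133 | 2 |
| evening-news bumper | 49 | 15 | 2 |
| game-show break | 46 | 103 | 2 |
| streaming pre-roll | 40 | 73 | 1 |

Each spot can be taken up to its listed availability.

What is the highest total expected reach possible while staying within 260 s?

806

The ratio heuristic lands on 3×midday rerun + 2×sports pregame + podcast midroll + 3×documentary slot (796) but leaves 14 s idle.
The 102 s tied up in 2×documentary slot is better spent on 2×weather segment — total rises to 806 (256 s).
The spare 4 s is too small for any remaining spot, and no exchange beats 806.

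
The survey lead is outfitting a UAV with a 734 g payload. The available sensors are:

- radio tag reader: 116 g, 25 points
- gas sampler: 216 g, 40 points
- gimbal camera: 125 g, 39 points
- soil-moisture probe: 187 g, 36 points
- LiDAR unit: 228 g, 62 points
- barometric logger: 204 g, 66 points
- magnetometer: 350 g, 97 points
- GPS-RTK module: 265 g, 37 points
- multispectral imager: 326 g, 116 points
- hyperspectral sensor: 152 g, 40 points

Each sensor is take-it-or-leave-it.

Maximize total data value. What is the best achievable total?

222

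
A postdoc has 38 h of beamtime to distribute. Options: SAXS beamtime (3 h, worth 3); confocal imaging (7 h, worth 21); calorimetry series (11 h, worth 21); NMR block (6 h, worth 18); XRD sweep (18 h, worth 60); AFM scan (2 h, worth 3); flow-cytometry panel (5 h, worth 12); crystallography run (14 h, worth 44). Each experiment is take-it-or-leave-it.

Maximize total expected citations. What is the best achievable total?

122

By expected citations per h: XRD sweep 3.33, crystallography run 3.14, confocal imaging 3.00, NMR block 3.00 lead.
The ratio ordering already packs tightly: NMR block + XRD sweep + crystallography run, 38 h, 122.
That's the maximum — no swap from here does better than 122.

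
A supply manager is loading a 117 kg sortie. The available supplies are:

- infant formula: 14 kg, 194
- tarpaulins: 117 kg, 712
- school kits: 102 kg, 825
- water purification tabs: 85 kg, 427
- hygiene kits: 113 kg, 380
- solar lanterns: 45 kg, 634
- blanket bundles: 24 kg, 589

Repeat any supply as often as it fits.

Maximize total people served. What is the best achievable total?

2550

The ratio ordering already packs tightly: infant formula + 4×blanket bundles, 110 kg, 2550.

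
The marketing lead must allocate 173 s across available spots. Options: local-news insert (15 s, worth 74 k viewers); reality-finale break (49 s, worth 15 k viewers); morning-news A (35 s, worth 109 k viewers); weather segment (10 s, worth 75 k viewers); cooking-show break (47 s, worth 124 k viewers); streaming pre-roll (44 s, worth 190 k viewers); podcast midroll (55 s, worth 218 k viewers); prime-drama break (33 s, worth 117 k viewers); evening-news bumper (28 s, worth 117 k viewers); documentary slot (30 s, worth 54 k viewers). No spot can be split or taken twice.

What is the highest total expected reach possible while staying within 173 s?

717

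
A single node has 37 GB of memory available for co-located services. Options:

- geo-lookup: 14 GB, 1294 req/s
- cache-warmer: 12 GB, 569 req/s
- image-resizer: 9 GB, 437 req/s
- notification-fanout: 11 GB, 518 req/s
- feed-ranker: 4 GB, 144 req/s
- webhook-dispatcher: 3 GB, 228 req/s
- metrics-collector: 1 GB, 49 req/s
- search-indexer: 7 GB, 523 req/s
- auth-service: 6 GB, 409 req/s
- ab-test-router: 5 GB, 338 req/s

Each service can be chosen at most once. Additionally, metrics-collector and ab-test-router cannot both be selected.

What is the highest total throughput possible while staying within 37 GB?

Taking geo-lookup + webhook-dispatcher + search-indexer + auth-service + ab-test-router: 35 GB used, 2792 in throughput.
Every other selection either busts 37 GB or breaks a pairing rule or fails to beat 2792.

2792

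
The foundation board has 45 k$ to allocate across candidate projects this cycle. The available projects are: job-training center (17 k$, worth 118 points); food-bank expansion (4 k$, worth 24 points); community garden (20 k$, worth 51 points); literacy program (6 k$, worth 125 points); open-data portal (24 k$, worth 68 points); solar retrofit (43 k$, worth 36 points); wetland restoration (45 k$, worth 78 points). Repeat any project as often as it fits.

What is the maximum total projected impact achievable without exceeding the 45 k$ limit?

875

The ratio ordering already packs tightly: 7×literacy program, 42 k$, 875.
Nothing else within 45 k$ beats 875.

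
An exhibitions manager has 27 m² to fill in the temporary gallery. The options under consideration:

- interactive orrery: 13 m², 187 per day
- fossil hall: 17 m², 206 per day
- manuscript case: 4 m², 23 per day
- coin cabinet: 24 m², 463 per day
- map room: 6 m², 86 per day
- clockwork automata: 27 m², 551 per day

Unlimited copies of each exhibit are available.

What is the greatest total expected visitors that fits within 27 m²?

551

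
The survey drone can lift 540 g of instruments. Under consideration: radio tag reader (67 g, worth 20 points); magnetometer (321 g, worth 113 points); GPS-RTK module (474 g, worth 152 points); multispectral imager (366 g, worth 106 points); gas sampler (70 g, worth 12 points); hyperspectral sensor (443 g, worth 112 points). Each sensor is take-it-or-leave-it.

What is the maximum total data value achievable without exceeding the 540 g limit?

152

Density check — magnetometer 0.35, GPS-RTK module 0.32, radio tag reader 0.30, multispectral imager 0.29 are the best per g.
Taking the top-ratio sensors first gives radio tag reader + magnetometer + gas sampler for 145 (458 g).
Replace radio tag reader and magnetometer and gas sampler with GPS-RTK module: the trade gains 7 net, giving 152 at 474 g.
The closest alternative, radio tag reader + magnetometer + gas sampler, reaches only 145.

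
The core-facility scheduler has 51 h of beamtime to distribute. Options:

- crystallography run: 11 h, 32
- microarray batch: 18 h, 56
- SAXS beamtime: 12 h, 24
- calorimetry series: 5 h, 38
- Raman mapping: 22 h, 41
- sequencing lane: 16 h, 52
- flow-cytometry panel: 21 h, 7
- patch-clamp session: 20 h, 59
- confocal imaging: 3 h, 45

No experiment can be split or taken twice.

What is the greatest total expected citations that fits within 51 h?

Taking the top-ratio experiments first gives microarray batch + calorimetry series + sequencing lane + confocal imaging for 191 (42 h).
Replace sequencing lane with patch-clamp session: the trade gains 7 net, giving 198 at 46 h.
Nothing else within 51 h beats 198.

198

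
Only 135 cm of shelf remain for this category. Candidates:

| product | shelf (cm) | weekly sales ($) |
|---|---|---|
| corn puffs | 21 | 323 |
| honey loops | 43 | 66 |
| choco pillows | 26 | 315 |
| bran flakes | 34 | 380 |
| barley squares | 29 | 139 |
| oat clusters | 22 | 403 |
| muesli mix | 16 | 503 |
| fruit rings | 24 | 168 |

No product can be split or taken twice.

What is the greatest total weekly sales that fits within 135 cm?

1924

Ranking by ratio (weekly sales/cm): muesli mix 31.44, oat clusters 18.32, corn puffs 15.38, choco pillows 12.12.
Corn puffs + choco pillows + bran flakes + oat clusters + muesli mix uses 119 of the 135 cm and totals 1924.
Next best is corn puffs + bran flakes + oat clusters + muesli mix + fruit rings at 1777 (117 cm) — short by 147.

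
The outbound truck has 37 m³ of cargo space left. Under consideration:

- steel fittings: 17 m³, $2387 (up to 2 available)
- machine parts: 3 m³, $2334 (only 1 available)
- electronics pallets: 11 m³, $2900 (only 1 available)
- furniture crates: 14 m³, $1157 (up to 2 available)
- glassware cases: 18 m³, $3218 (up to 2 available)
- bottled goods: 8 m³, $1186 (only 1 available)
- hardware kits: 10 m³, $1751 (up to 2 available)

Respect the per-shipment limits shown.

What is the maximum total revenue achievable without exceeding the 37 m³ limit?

Ranking by ratio (revenue/m³): machine parts 778.00, electronics pallets 263.64, glassware cases 178.78, hardware kits 175.10.
Filling by ratio: machine parts + electronics pallets + glassware cases for 8452, with 5 m³ left unused.
Dropping glassware cases frees 18 m³; slotting in 2×hardware kits (20 m³) lifts the total to 8736 at 34 m³.

8736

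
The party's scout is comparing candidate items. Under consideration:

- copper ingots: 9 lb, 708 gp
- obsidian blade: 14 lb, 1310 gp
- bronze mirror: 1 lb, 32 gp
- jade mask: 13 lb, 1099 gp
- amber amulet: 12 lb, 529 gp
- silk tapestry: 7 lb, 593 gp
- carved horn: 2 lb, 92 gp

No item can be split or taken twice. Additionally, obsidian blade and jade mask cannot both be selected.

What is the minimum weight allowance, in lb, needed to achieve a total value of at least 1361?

Need the lightest bundle worth ≥ 1361.
Taking obsidian blade + carved horn gives 1402 (≥ 1361) for 16 lb.
Below 16 lb the best achievable stays under 1361.

16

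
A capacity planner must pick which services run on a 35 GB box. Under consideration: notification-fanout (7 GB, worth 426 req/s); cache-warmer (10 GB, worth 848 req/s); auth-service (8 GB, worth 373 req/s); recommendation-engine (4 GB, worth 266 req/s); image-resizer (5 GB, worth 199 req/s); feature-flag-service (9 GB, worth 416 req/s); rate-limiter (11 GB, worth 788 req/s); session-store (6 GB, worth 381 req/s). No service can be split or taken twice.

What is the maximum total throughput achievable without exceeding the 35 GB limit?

Filling by ratio: cache-warmer + recommendation-engine + rate-limiter + session-store for 2283, with 4 GB left unused.
The 4 GB tied up in recommendation-engine is better spent on notification-fanout — total rises to 2443 (34 GB).

2443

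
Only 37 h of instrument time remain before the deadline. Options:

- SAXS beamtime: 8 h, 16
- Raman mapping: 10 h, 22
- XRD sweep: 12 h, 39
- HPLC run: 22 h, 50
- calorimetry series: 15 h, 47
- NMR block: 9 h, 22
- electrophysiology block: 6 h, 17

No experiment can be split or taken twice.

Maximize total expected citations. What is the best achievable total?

Ranking by ratio (expected citations/h): XRD sweep 3.25, calorimetry series 3.13, electrophysiology block 2.83, NMR block 2.44.
A density-first pass picks XRD sweep + calorimetry series + electrophysiology block — 103 at 33 h.
The 6 h tied up in electrophysiology block is better spent on Raman mapping — total rises to 108 (37 h).
XRD sweep + calorimetry series + NMR block matches that 108 at 36 h; no feasible combination exceeds it.

108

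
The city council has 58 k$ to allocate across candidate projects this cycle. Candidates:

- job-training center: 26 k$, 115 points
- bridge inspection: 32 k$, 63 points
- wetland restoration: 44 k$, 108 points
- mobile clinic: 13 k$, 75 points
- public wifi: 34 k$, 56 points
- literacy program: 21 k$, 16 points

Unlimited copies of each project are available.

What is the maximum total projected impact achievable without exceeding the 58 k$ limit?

300

By projected impact per k$: mobile clinic 5.77, job-training center 4.42, wetland restoration 2.45, bridge inspection 1.97 lead.
The ratio ordering already packs tightly: 4×mobile clinic, 52 k$, 300.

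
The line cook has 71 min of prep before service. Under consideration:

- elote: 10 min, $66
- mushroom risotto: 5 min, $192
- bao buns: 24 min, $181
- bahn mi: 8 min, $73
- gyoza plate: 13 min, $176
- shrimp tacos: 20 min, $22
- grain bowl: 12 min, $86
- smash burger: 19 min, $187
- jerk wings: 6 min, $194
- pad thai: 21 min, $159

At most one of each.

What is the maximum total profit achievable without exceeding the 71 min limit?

930

Taking the top-ratio dishes first gives mushroom risotto + bahn mi + gyoza plate + grain bowl + smash burger + jerk wings for 908 (63 min).
Dropping bahn mi and grain bowl frees 20 min; slotting in bao buns (24 min) lifts the total to 930 at 67 min.
Runner-up mushroom risotto + bahn mi + gyoza plate + grain bowl + smash burger + jerk wings tops out at 908.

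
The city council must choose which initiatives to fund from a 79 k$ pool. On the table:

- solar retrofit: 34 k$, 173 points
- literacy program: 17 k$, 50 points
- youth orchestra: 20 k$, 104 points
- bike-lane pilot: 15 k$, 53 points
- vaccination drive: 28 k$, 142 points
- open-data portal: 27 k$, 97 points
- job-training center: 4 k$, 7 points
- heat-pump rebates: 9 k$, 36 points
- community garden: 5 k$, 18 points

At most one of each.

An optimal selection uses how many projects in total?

4

The maximum projected impact within 79 k$ is 369.
solar retrofit + vaccination drive + heat-pump rebates + community garden hits 369 at 76 k$.
Any selection reaching 369 contains exactly 4 projects.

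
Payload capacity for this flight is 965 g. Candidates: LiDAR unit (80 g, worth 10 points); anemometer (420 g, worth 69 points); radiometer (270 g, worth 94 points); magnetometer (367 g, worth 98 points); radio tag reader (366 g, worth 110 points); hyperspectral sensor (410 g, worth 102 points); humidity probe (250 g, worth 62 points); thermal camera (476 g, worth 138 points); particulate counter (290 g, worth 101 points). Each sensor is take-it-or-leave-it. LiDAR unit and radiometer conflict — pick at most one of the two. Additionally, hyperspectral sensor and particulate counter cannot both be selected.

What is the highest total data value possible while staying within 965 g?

Ranking by ratio (data value/g): particulate counter 0.35, radiometer 0.35, radio tag reader 0.30.
Taking radiometer + radio tag reader + particulate counter: 926 g used, 305 in data value.

305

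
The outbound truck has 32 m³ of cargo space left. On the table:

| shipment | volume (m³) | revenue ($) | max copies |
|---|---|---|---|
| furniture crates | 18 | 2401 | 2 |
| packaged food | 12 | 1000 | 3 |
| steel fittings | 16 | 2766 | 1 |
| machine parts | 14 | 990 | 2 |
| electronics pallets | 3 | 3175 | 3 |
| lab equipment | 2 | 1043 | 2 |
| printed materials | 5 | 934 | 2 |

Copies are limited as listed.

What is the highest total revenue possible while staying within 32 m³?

14377

Ranking by ratio (revenue/m³): electronics pallets 1058.33, lab equipment 521.50, printed materials 186.80, steel fittings 172.88.
The ratio heuristic lands on 3×electronics pallets + 2×lab equipment + 2×printed materials (13479) but leaves 9 m³ idle.
The 10 m³ tied up in 2×printed materials is better spent on steel fittings — total rises to 14377 (29 m³).
The spare 3 m³ is too small for any remaining shipment, and no exchange beats 14377.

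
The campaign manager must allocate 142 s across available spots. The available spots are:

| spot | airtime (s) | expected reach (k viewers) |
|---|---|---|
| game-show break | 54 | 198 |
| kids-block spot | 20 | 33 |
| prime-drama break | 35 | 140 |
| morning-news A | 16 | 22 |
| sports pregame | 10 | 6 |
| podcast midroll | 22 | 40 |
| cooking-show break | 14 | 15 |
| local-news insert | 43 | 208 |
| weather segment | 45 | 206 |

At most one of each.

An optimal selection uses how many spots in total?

3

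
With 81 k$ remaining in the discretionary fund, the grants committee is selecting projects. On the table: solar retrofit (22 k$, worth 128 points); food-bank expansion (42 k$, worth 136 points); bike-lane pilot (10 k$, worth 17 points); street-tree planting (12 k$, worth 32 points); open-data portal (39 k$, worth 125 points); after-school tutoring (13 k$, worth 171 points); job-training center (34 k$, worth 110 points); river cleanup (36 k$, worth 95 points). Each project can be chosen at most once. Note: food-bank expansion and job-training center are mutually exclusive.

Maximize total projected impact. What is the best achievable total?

441

By projected impact per k$: after-school tutoring 13.15, solar retrofit 5.82, food-bank expansion 3.24, job-training center 3.24 lead.
The ratio heuristic lands on solar retrofit + food-bank expansion + after-school tutoring (435) but leaves 4 k$ idle.
The 42 k$ tied up in food-bank expansion is better spent on street-tree planting + job-training center — total rises to 441 (81 k$).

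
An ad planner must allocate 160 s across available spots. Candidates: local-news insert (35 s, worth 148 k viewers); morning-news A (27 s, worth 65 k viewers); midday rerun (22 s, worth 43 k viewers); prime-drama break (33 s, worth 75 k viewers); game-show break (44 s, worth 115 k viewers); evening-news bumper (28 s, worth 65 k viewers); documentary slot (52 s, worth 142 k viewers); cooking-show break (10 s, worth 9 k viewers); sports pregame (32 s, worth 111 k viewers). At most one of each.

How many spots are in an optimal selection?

5

Optimal total is 482.
One optimal bundle: local-news insert + morning-news A + midday rerun + game-show break + sports pregame (160 s).
Any selection reaching 482 contains exactly 5 spots.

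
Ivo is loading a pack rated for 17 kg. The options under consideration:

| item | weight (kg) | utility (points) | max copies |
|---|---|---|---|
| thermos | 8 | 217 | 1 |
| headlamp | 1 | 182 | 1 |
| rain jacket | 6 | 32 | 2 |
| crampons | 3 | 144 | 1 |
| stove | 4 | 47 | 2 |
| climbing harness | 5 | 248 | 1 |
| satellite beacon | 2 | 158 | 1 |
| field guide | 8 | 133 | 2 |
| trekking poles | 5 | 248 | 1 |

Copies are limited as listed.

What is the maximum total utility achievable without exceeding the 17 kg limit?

980

Headlamp + crampons + climbing harness + satellite beacon + trekking poles uses 16 of the 17 kg and totals 980.
Nothing else within 17 kg beats 980.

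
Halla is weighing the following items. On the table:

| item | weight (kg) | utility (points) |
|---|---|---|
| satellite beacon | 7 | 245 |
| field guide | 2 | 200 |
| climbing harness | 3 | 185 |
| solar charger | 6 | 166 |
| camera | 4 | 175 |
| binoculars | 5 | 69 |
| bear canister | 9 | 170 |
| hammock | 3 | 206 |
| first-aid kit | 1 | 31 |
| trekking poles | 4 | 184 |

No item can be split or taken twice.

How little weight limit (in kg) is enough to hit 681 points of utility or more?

12

Minimise kg subject to total utility ≥ 681.
field guide + climbing harness + camera + hammock reaches 766 using 12 kg.
Below 12 kg the best achievable stays under 681.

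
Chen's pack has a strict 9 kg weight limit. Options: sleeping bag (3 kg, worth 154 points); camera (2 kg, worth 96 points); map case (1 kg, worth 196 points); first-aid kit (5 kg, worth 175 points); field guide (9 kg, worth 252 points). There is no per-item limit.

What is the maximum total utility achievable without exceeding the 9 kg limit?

1764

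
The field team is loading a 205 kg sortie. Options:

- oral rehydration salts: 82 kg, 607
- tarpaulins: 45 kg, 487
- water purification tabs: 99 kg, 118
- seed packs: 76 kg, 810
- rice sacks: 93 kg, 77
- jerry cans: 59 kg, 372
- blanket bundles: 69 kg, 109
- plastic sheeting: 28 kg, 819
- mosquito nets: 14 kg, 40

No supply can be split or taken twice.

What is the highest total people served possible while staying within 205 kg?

The ratio heuristic lands on tarpaulins + seed packs + plastic sheeting + mosquito nets (2156) but leaves 42 kg idle.
Dropping tarpaulins frees 45 kg; slotting in oral rehydration salts (82 kg) lifts the total to 2276 at 200 kg.
Runner-up oral rehydration salts + seed packs + plastic sheeting tops out at 2236.

2276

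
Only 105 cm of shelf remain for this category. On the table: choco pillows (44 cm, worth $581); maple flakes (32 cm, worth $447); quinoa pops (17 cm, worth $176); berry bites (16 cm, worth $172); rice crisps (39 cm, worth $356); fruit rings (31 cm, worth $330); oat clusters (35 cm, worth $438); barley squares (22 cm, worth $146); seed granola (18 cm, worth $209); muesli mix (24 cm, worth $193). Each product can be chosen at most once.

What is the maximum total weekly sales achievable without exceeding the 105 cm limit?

The ratio heuristic lands on choco pillows + maple flakes + seed granola (1237) but leaves 11 cm idle.
Replace choco pillows with quinoa pops + oat clusters: the trade gains 33 net, giving 1270 at 102 cm.
Nothing else within 105 cm beats 1270.

1270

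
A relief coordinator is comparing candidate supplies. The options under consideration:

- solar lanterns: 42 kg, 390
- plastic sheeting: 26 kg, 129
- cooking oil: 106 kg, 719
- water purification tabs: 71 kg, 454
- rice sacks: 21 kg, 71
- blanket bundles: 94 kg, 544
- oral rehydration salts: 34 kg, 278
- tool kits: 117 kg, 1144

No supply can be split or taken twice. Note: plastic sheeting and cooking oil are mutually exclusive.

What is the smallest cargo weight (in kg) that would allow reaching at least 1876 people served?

Minimise kg subject to total people served ≥ 1876.
solar lanterns + rice sacks + oral rehydration salts + tool kits reaches 1883 using 214 kg.
Any bundle with less than 214 kg falls short of 1876.

214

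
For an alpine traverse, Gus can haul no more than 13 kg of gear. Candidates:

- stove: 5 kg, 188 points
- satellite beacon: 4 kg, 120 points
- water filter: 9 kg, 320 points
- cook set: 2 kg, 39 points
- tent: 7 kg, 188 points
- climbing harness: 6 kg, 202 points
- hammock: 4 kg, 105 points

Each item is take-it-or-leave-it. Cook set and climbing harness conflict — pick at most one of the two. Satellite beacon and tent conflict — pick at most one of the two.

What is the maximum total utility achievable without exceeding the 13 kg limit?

Ranking by ratio (utility/kg): stove 37.60, water filter 35.56, climbing harness 33.67, satellite beacon 30.00.
Best packing: satellite beacon + water filter — 13 kg, 440 total.
Runner-up water filter + hammock tops out at 425.

440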